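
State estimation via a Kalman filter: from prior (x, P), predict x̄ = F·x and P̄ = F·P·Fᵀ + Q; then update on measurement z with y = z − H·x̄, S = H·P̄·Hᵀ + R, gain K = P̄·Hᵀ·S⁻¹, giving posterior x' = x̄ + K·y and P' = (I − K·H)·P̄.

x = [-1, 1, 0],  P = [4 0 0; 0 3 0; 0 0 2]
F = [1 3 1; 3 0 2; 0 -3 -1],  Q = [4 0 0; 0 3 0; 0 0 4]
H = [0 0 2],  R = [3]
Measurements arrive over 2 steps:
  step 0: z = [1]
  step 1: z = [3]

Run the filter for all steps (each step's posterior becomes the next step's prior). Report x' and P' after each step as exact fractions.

step 0: x̄ = F·x = [2, -3, -3]
step 0: P̄ = F·P·Fᵀ + Q = [37 16 -29; 16 47 -4; -29 -4 33]
step 0: y = z − H·x̄ = [7]
step 0: S = H·P̄·Hᵀ + R = [135]
step 0: K = P̄·Hᵀ·S⁻¹ = [-58/135; -8/135; 22/45]
step 0: x' = x̄ + K·y = [-136/135, -461/135, 19/45]
step 0: P' = (I − K·H)·P̄ = [1631/135 1696/135 -29/45; 1696/135 6281/135 -4/45; -29/45 -4/45 11/15]
step 1: x̄ = F·x = [-1462/135, -98/45, 442/45]
step 1: P̄ = F·P·Fᵀ + Q = [68729/135 6616/45 -20519/45; 6616/45 1604/15 -1681/15; -20519/45 -1681/15 6344/15]
step 1: y = z − H·x̄ = [-749/45]
step 1: S = H·P̄·Hᵀ + R = [25421/15]
step 1: K = P̄·Hᵀ·S⁻¹ = [-41038/76263; -3362/25421; 12688/25421]
step 1: x' = x̄ + K·y = [-428536/228789, 1792/76263, 38506/25421]
step 1: P' = (I − K·H)·P̄ = [4202831/228789 2014372/76263 -20519/25421; 2014372/76263 1964816/25421 -5043/25421; -20519/25421 -5043/25421 19032/25421]

step 0: x' = [-136/135, -461/135, 19/45], P' = [1631/135 1696/135 -29/45; 1696/135 6281/135 -4/45; -29/45 -4/45 11/15]
step 1: x' = [-428536/228789, 1792/76263, 38506/25421], P' = [4202831/228789 2014372/76263 -20519/25421; 2014372/76263 1964816/25421 -5043/25421; -20519/25421 -5043/25421 19032/25421]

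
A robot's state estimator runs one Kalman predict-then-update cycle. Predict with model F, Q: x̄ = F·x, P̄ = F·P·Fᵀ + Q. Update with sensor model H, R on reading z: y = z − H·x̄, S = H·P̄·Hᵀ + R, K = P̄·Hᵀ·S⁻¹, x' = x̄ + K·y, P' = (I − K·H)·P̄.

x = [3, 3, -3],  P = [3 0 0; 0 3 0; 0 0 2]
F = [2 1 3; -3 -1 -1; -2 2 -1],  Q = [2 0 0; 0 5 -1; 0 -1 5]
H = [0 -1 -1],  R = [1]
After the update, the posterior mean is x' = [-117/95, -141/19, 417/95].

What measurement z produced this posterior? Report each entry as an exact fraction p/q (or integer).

x̄ = F·x = [0, -9, 3]
P̄ = F·P·Fᵀ + Q = [35 -27 -12; -27 37 13; -12 13 31]
S = H·P̄·Hᵀ + R = [95]
K = P̄·Hᵀ·S⁻¹ = [39/95; -10/19; -44/95]
x' − x̄ = [-117/95, 30/19, 132/95] = K·y
y = (KᵀK)⁻¹·Kᵀ·(x' − x̄) = [-3]
z = y + H·x̄ = [-3] + [6] = [3]

z = [3]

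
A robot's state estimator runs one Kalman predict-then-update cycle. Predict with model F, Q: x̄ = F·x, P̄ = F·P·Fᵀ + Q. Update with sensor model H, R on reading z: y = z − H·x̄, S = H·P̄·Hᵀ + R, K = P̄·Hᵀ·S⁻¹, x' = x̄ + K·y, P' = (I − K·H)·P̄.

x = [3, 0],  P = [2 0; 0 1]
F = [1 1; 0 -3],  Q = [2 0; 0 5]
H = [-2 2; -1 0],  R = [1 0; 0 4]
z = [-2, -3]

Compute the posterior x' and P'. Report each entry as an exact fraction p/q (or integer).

x' = [1703/653, 1032/653]
P' = [996/653 964/653; 964/653 1093/653]

x̄ = F·x = [3, 0]
P̄ = F·P·Fᵀ + Q = [5 -3; -3 14]
y = z − H·x̄ = [4, 0]
S = H·P̄·Hᵀ + R = [101 16; 16 9]
K = P̄·Hᵀ·S⁻¹ = [-64/653 -249/653; 258/653 -241/653]
x' = x̄ + K·y = [1703/653, 1032/653]
P' = (I − K·H)·P̄ = [996/653 964/653; 964/653 1093/653]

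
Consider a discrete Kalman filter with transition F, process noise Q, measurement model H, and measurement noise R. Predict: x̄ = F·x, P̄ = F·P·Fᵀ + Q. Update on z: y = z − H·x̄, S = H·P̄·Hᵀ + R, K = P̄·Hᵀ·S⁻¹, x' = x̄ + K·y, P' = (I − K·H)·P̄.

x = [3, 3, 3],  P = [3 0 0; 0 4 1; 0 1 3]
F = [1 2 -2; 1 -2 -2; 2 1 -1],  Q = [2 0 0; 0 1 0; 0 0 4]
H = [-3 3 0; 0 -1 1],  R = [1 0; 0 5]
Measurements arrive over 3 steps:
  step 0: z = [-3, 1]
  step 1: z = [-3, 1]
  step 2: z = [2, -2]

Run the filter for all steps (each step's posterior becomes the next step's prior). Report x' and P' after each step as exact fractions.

step 0: x' = [-964/9751, -10611/9751, 15185/9751], P' = [138015/9751 137408/9751 126738/9751; 137408/9751 137878/9751 126943/9751; 126738/9751 126943/9751 149663/9751]
step 1: x' = [-197210663/105519347, -299092191/105519347, -69178719/105519347], P' = [3235228583/316558041 3202400242/316558041 2370390512/316558041; 3202400242/316558041 3204359942/316558041 2358741757/316558041; 2370390512/316558041 2358741757/316558041 2592727277/316558041]
step 2: x' = [-3893303589311/6982482106127, 1021234420572/6982482106127, -4873637873512/6982482106127], P' = [60677805611259/6982482106127 59970661692130/6982482106127 44280341239060/6982482106127; 59970661692130/6982482106127 60030911294930/6982482106127 44035523615155/6982482106127; 44280341239060/6982482106127 44035523615155/6982482106127 51195260046115/6982482106127]

step 0: x̄ = F·x = [3, -9, 6]
step 0: P̄ = F·P·Fᵀ + Q = [25 -1 16; -1 40 4; 16 4 21]
step 0: y = z − H·x̄ = [33, -14]
step 0: S = H·P̄·Hᵀ + R = [604 -159; -159 58]
step 0: K = P̄·Hᵀ·S⁻¹ = [-1821/9751 -2134/9751; 1410/9751 -2187/9751; 615/9751 4544/9751]
step 0: x' = x̄ + K·y = [-964/9751, -10611/9751, 15185/9751]
step 0: P' = (I − K·H)·P̄ = [138015/9751 137408/9751 126738/9751; 137408/9751 137878/9751 126943/9751; 126738/9751 126943/9751 149663/9751]
step 1: x̄ = F·x = [-7508/1393, -10112/9751, -27724/9751]
step 1: P̄ = F·P·Fᵀ + Q = [6833/199 -45971/1393 56670/1393; -45971/1393 1256890/9751 -746314/9751; 56670/1393 -746314/9751 667399/9751]
step 1: y = z − H·x̄ = [-156585/9751, 3909/1393]
step 1: S = H·P̄·Hᵀ + R = [20127460/9751 -1166439/1393; -1166439/1393 70728/199]
step 1: K = P̄·Hᵀ·S⁻¹ = [-32828341/105519347 -166401946/316558041; 1959700/105519347 -169123637/316558041; -11648755/105519347 46797104/316558041]
step 1: x' = x̄ + K·y = [-197210663/105519347, -299092191/105519347, -69178719/105519347]
step 1: P' = (I − K·H)·P̄ = [3235228583/316558041 3202400242/316558041 2370390512/316558041; 3202400242/316558041 3204359942/316558041 2358741757/316558041; 2370390512/316558041 2358741757/316558041 2592727277/316558041]
step 2: x̄ = F·x = [-657037607/105519347, 539331157/105519347, -624334798/105519347]
step 2: P̄ = F·P·Fᵀ + Q = [3838266135/105519347 -2897621375/105519347 4263237742/105519347; -2897621375/105519347 23318906540/316558041 -5403987150/105519347; 4263237742/105519347 -5403987150/105519347 6204929707/105519347]
step 2: y = z − H·x̄ = [-3378067598/105519347, 952627261/105519347]
step 2: S = H·P̄·Hᵀ + R = [156763818932/105519347 -61013445341/105519347; -61013445341/105519347 75940408766/316558041]
step 2: K = P̄·Hᵀ·S⁻¹ = [-20596424829/67791088409 -3138064090614/6982482106127; 1754842800/67791088409 -3199077535955/6982482106127; -7130610405/67791088409 1431947286192/6982482106127]
step 2: x' = x̄ + K·y = [-3893303589311/6982482106127, 1021234420572/6982482106127, -4873637873512/6982482106127]
step 2: P' = (I − K·H)·P̄ = [60677805611259/6982482106127 59970661692130/6982482106127 44280341239060/6982482106127; 59970661692130/6982482106127 60030911294930/6982482106127 44035523615155/6982482106127; 44280341239060/6982482106127 44035523615155/6982482106127 51195260046115/6982482106127]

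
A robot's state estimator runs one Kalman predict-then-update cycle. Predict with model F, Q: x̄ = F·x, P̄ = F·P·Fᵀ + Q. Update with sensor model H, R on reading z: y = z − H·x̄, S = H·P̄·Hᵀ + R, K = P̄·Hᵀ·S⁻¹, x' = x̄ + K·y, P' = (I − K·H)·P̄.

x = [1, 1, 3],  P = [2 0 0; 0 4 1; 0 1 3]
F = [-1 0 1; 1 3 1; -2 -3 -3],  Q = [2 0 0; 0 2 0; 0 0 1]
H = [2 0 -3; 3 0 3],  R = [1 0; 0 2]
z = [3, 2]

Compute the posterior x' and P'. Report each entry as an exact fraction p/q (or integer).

x̄ = F·x = [2, 7, -14]
P̄ = F·P·Fᵀ + Q = [7 4 -8; 4 49 -61; -8 -61 90]
y = z − H·x̄ = [-43, 38]
S = H·P̄·Hᵀ + R = [935 -744; -744 731]
K = P̄·Hᵀ·S⁻¹ = [25546/129949 25467/129949; 12397/129949 -17781/129949; -898/4481 594/4481]
x' = x̄ + K·y = [4454/4481, -10314/4481, -1548/4481]
P' = (I − K·H)·P̄ = [15296/129949 -4633/129949 58/4481; -4633/129949 959123/129949 -249/4481; 58/4481 -249/4481 338/4481]

x' = [4454/4481, -10314/4481, -1548/4481]
P' = [15296/129949 -4633/129949 58/4481; -4633/129949 959123/129949 -249/4481; 58/4481 -249/4481 338/4481]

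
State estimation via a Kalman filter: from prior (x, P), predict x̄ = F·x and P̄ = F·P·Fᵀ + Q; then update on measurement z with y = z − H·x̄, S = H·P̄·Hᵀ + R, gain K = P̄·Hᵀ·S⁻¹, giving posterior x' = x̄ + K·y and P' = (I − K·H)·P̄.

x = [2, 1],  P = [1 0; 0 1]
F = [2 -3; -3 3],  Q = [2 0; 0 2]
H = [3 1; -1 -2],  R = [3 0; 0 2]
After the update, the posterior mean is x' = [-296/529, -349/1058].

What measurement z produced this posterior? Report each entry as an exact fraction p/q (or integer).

x̄ = F·x = [1, -3]
P̄ = F·P·Fᵀ + Q = [15 -15; -15 20]
S = H·P̄·Hᵀ + R = [68 20; 20 37]
K = P̄·Hᵀ·S⁻¹ = [405/1058 105/529; -425/2116 -300/529]
x' − x̄ = [-825/529, 2825/1058] = K·y
y = (KᵀK)⁻¹·Kᵀ·(x' − x̄) = [-2, -4]
z = y + H·x̄ = [-2, -4] + [0, 5] = [-2, 1]

z = [-2, 1]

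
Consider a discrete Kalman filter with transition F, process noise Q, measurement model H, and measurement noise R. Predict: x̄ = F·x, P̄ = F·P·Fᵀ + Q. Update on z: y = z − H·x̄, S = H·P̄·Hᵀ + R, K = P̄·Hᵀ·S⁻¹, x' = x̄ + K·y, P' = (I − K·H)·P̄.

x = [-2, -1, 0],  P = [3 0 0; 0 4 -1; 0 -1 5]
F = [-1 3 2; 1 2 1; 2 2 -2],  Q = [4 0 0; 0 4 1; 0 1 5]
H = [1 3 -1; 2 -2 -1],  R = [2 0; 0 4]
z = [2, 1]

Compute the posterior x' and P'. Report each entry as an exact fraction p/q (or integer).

x' = [37063/79472, 17929/79472, -15425/19868]
P' = [736671/79472 149889/79472 284955/19868; 149889/79472 49215/79472 64197/19868; 284955/19868 64197/19868 118715/4967]

x̄ = F·x = [-1, -4, -6]
P̄ = F·P·Fᵀ + Q = [51 24 0; 24 24 15; 0 15 61]
y = z − H·x̄ = [9, -11]
S = H·P̄·Hᵀ + R = [384 100; 100 233]
K = P̄·Hᵀ·S⁻¹ = [23259/79472 2109/19868; 20373/79472 -3465/19868; 1343/19868 -2084/4967]
x' = x̄ + K·y = [37063/79472, 17929/79472, -15425/19868]
P' = (I − K·H)·P̄ = [736671/79472 149889/79472 284955/19868; 149889/79472 49215/79472 64197/19868; 284955/19868 64197/19868 118715/4967]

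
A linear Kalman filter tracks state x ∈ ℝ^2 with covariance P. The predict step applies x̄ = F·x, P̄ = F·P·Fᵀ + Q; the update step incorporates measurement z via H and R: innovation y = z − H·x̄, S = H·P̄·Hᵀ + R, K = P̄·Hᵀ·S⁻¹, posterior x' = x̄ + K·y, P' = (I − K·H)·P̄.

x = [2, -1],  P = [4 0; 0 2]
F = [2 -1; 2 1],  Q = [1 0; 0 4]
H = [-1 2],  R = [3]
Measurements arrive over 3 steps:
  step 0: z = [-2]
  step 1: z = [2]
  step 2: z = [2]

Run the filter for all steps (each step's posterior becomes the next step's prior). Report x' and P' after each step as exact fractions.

step 0: x' = [9/2, 4/3], P' = [35/2 9; 9 16/3]
step 1: x' = [907/246, 358/123], P' = [667/82 189/41; 189/41 136/41]
step 2: x' = [2053/5646, 3770/2823], P' = [12763/1882 3601/941; 3601/941 2696/941]

step 0: x̄ = F·x = [5, 3]
step 0: P̄ = F·P·Fᵀ + Q = [19 14; 14 22]
step 0: y = z − H·x̄ = [-3]
step 0: S = H·P̄·Hᵀ + R = [54]
step 0: K = P̄·Hᵀ·S⁻¹ = [1/6; 5/9]
step 0: x' = x̄ + K·y = [9/2, 4/3]
step 0: P' = (I − K·H)·P̄ = [35/2 9; 9 16/3]
step 1: x̄ = F·x = [23/3, 31/3]
step 1: P̄ = F·P·Fᵀ + Q = [121/3 194/3; 194/3 346/3]
step 1: y = z − H·x̄ = [-11]
step 1: S = H·P̄·Hᵀ + R = [246]
step 1: K = P̄·Hᵀ·S⁻¹ = [89/246; 83/123]
step 1: x' = x̄ + K·y = [907/246, 358/123]
step 1: P' = (I − K·H)·P̄ = [667/82 189/41; 189/41 136/41]
step 2: x̄ = F·x = [183/41, 1265/123]
step 2: P̄ = F·P·Fᵀ + Q = [755/41 1198/41; 1198/41 2390/41]
step 2: y = z − H·x̄ = [-1735/123]
step 2: S = H·P̄·Hᵀ + R = [5646/41]
step 2: K = P̄·Hᵀ·S⁻¹ = [547/1882; 597/941]
step 2: x' = x̄ + K·y = [2053/5646, 3770/2823]
step 2: P' = (I − K·H)·P̄ = [12763/1882 3601/941; 3601/941 2696/941]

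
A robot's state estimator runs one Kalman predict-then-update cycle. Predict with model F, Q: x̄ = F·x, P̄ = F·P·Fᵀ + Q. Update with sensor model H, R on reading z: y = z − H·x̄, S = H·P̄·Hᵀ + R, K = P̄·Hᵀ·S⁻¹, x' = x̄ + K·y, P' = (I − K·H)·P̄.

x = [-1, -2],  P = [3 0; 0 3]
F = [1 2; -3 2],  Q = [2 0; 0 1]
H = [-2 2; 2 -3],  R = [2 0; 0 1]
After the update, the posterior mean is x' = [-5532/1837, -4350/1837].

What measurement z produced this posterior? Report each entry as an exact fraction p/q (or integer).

z = [1, 1]

x̄ = F·x = [-5, -1]
P̄ = F·P·Fᵀ + Q = [17 3; 3 40]
S = H·P̄·Hᵀ + R = [206 -278; -278 393]
K = P̄·Hᵀ·S⁻¹ = [-2027/1837 -1317/1837; -1305/1837 -1456/1837]
x' − x̄ = [3653/1837, -2513/1837] = K·y
y = (KᵀK)⁻¹·Kᵀ·(x' − x̄) = [-7, 8]
z = y + H·x̄ = [-7, 8] + [8, -7] = [1, 1]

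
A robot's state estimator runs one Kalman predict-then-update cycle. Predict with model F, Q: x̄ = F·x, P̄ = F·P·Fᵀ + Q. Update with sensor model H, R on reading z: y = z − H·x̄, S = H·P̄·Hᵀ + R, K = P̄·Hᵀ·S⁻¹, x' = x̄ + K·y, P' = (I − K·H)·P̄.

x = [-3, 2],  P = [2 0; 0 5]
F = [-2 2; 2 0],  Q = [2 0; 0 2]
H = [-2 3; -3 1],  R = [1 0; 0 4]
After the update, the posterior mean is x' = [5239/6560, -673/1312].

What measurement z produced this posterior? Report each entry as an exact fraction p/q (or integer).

z = [-3, -3]

x̄ = F·x = [10, -6]
P̄ = F·P·Fᵀ + Q = [30 -8; -8 10]
S = H·P̄·Hᵀ + R = [307 298; 298 332]
K = P̄·Hᵀ·S⁻¹ = [329/3280 -2527/6560; 257/656 -327/1312]
x' − x̄ = [-60361/6560, 7199/1312] = K·y
y = (KᵀK)⁻¹·Kᵀ·(x' − x̄) = [35, 33]
z = y + H·x̄ = [35, 33] + [-38, -36] = [-3, -3]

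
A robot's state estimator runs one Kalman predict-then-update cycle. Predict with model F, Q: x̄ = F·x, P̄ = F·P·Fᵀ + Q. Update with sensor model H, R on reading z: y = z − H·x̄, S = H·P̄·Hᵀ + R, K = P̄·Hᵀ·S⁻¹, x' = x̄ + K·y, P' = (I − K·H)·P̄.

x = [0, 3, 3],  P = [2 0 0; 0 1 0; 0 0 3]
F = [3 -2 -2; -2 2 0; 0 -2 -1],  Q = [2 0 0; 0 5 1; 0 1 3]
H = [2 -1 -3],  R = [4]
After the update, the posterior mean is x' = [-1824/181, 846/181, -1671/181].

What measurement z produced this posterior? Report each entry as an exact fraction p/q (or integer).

x̄ = F·x = [-12, 6, -9]
P̄ = F·P·Fᵀ + Q = [36 -16 10; -16 17 -3; 10 -3 10]
S = H·P̄·Hᵀ + R = [181]
K = P̄·Hᵀ·S⁻¹ = [58/181; -40/181; -7/181]
x' − x̄ = [348/181, -240/181, -42/181] = K·y
y = (KᵀK)⁻¹·Kᵀ·(x' − x̄) = [6]
z = y + H·x̄ = [6] + [-3] = [3]

z = [3]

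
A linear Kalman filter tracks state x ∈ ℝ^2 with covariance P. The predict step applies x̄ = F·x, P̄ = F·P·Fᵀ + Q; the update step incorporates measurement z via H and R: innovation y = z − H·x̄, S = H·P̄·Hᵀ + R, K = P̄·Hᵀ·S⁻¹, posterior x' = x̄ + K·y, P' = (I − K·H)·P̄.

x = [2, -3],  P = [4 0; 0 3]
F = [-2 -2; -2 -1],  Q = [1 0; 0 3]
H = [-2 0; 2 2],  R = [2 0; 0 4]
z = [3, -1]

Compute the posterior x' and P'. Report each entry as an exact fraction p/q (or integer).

x̄ = F·x = [2, -1]
P̄ = F·P·Fᵀ + Q = [29 22; 22 22]
y = z − H·x̄ = [7, -3]
S = H·P̄·Hᵀ + R = [118 -204; -204 384]
K = P̄·Hᵀ·S⁻¹ = [-61/154 17/308; 2/7 8/21]
x' = x̄ + K·y = [-289/308, -1/7]
P' = (I − K·H)·P̄ = [61/154 -2/7; -2/7 22/21]

x' = [-289/308, -1/7]
P' = [61/154 -2/7; -2/7 22/21]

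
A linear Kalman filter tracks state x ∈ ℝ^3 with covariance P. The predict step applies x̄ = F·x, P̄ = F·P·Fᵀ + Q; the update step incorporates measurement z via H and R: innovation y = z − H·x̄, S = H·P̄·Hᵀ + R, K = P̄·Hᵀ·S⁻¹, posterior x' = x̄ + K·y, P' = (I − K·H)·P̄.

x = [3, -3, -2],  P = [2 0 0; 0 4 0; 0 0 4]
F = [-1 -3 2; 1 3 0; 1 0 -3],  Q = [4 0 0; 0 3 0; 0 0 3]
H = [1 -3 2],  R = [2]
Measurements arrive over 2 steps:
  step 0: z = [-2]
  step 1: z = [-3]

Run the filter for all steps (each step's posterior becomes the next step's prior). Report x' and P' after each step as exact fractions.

step 0: x' = [-1138/231, 2122/693, 4237/693], P' = [2866/77 -2498/231 -8006/231; -2498/231 3764/693 9236/693; -8006/231 9236/693 25913/693]
step 1: x' = [-2893426/1233641, 1716079/1233641, 2136865/1233641], P' = [89418618/1233641 -40837618/1233641 -106228900/1233641; -40837618/1233641 22148432/1233641 53568260/1233641; -106228900/1233641 53568260/1233641 134104754/1233641]

step 0: x̄ = F·x = [2, -6, 9]
step 0: P̄ = F·P·Fᵀ + Q = [58 -38 -26; -38 41 2; -26 2 41]
step 0: y = z − H·x̄ = [-40]
step 0: S = H·P̄·Hᵀ + R = [693]
step 0: K = P̄·Hᵀ·S⁻¹ = [40/231; -157/693; 50/693]
step 0: x' = x̄ + K·y = [-1138/231, 2122/693, 4237/693]
step 0: P' = (I − K·H)·P̄ = [2866/77 -2498/231 -8006/231; -2498/231 3764/693 9236/693; -8006/231 9236/693 25913/693]
step 1: x̄ = F·x = [502/63, 328/77, -5375/231]
step 1: P̄ = F·P·Fᵀ + Q = [9670/63 -74/7 -5932/21; -74/7 1865/77 -862/77; -5932/21 -862/77 45022/77]
step 1: y = z − H·x̄ = [33505/693]
step 1: S = H·P̄·Hᵀ + R = [1233641/693]
step 1: K = P̄·Hᵀ·S⁻¹ = [-263164/1233641; -73197/1233641; 637914/1233641]
step 1: x' = x̄ + K·y = [-2893426/1233641, 1716079/1233641, 2136865/1233641]
step 1: P' = (I − K·H)·P̄ = [89418618/1233641 -40837618/1233641 -106228900/1233641; -40837618/1233641 22148432/1233641 53568260/1233641; -106228900/1233641 53568260/1233641 134104754/1233641]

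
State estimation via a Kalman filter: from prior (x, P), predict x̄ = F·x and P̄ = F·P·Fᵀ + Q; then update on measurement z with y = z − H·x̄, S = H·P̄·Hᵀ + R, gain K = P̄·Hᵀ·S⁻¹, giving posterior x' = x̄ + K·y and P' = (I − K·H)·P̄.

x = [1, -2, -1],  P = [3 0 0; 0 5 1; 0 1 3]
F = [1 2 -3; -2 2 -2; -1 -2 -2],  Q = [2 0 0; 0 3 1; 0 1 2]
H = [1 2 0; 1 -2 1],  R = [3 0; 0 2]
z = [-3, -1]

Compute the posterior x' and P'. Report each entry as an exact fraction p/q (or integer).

x' = [-10829/5854, -15439/29270, 823/29270]
P' = [43893/5854 -18345/5854 -77321/5854; -18345/5854 58467/29270 200141/29270; -77321/5854 200141/29270 810933/29270]

x̄ = F·x = [0, -4, 5]
P̄ = F·P·Fᵀ + Q = [40 22 -3; 22 39 -1; -3 -1 45]
y = z − H·x̄ = [5, -14]
S = H·P̄·Hᵀ + R = [287 -121; -121 153]
K = P̄·Hᵀ·S⁻¹ = [2401/5854 1631/5854; 8403/29270 -4259/29270; 4559/29270 12023/29270]
x' = x̄ + K·y = [-10829/5854, -15439/29270, 823/29270]
P' = (I − K·H)·P̄ = [43893/5854 -18345/5854 -77321/5854; -18345/5854 58467/29270 200141/29270; -77321/5854 200141/29270 810933/29270]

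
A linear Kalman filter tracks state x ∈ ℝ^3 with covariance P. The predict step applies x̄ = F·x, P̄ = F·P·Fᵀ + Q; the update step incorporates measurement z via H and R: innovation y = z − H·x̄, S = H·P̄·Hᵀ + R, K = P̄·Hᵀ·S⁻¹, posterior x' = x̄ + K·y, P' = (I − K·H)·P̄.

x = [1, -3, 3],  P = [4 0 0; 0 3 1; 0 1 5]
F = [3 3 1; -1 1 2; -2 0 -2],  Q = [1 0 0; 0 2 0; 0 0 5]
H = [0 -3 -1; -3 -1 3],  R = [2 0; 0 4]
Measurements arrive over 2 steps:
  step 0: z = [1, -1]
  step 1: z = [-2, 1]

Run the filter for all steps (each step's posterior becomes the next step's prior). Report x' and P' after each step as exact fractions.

step 0: x̄ = F·x = [-3, 2, -8]
step 0: P̄ = F·P·Fᵀ + Q = [75 14 -40; 14 33 -14; -40 -14 41]
step 0: y = z − H·x̄ = [-1, 16]
step 0: S = H·P̄·Hᵀ + R = [256 94; 94 1969]
step 0: K = P̄·Hᵀ·S⁻¹ = [2484/41269 -7643/41269; -156367/495228 -10981/247614; -22189/495228 32849/247614]
step 0: x' = x̄ + K·y = [-248579/41269, 795431/495228, -2888467/495228]
step 0: P' = (I − K·H)·P̄ = [356306/41269 -105325/41269 311007/41269; -105325/41269 481775/495228 -1132591/495228; 311007/41269 -1132591/495228 3442151/495228]
step 1: x̄ = F·x = [-4725509/247614, -666185/165076, 5871415/247614]
step 1: P̄ = F·P·Fᵀ + Q = [9900290/123807 1039149/82538 -12004015/123807; 1039149/82538 861869/165076 -1314741/82538; -12004015/123807 -1314741/82538 15801026/123807]
step 1: y = z − H·x̄ = [4756709/495228, -21694957/165076]
step 1: S = H·P̄·Hᵀ + R = [40134347/495228 -68894019/165076; -68894019/165076 626281005/165076]
step 1: K = P̄·Hᵀ·S⁻¹ = [-366083687/22002434459 -3191443963/22002434459; -6087579021/22002434459 -3588367798/66007303377; -2487135386/22002434459 3726155836/22002434459]
step 1: x' = x̄ + K·y = [-3982083099/22002434459, 29801835277/66007303377, 8125340755/22002434459]
step 1: P' = (I − K·H)·P̄ = [47003978858/22002434459 -12604965860/22002434459 38547064954/22002434459; -12604965860/22002434459 23737458631/66007303377 -11562300589/22002434459; 38547064954/22002434459 -11562300589/22002434459 39661172539/22002434459]

step 0: x' = [-248579/41269, 795431/495228, -2888467/495228], P' = [356306/41269 -105325/41269 311007/41269; -105325/41269 481775/495228 -1132591/495228; 311007/41269 -1132591/495228 3442151/495228]
step 1: x' = [-3982083099/22002434459, 29801835277/66007303377, 8125340755/22002434459], P' = [47003978858/22002434459 -12604965860/22002434459 38547064954/22002434459; -12604965860/22002434459 23737458631/66007303377 -11562300589/22002434459; 38547064954/22002434459 -11562300589/22002434459 39661172539/22002434459]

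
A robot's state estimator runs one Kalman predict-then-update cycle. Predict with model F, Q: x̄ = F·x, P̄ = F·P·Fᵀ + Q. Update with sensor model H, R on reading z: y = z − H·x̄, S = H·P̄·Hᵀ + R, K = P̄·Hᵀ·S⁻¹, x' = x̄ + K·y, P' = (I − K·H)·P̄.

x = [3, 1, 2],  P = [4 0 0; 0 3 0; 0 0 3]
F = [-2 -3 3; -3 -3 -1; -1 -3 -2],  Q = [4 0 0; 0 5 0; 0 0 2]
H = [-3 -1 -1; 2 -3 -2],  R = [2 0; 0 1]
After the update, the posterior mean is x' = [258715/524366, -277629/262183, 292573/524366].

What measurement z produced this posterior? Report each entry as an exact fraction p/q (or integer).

x̄ = F·x = [-3, -14, -10]
P̄ = F·P·Fᵀ + Q = [74 42 17; 42 71 45; 17 45 45]
S = H·P̄·Hᵀ + R = [1228 446; 446 1016]
K = P̄·Hᵀ·S⁻¹ = [-70036/262183 55295/524366; -74099/524366 -40250/262183; -29035/524366 -85831/524366]
x' − x̄ = [1831813/524366, 3392933/262183, 5536233/524366] = K·y
y = (KᵀK)⁻¹·Kᵀ·(x' − x̄) = [-34, -53]
z = y + H·x̄ = [-34, -53] + [33, 56] = [-1, 3]

z = [-1, 3]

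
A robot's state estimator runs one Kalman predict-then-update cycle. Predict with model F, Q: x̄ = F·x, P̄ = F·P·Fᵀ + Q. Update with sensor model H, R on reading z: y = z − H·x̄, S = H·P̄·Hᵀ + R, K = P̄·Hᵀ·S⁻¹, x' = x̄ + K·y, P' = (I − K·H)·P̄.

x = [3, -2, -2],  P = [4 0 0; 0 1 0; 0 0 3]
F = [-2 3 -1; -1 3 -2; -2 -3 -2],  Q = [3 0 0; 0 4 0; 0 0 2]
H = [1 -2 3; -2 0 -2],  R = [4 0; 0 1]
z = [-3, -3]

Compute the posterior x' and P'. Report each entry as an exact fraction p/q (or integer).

x' = [-2020/1531, 157525/33682, 46319/16841]
P' = [5109/1531 -4047/1531 -4825/1531; -4047/1531 58516/16841 47609/16841; -4825/1531 47609/16841 54139/16841]

x̄ = F·x = [-10, -5, 4]
P̄ = F·P·Fᵀ + Q = [31 23 13; 23 29 11; 13 11 39]
y = z − H·x̄ = [-15, -15]
S = H·P̄·Hᵀ + R = [356 -264; -264 385]
K = P̄·Hᵀ·S⁻¹ = [-318/1531 -568/1531; -851/3062 -6184/16841; 321/1531 -2128/16841]
x' = x̄ + K·y = [-2020/1531, 157525/33682, 46319/16841]
P' = (I − K·H)·P̄ = [5109/1531 -4047/1531 -4825/1531; -4047/1531 58516/16841 47609/16841; -4825/1531 47609/16841 54139/16841]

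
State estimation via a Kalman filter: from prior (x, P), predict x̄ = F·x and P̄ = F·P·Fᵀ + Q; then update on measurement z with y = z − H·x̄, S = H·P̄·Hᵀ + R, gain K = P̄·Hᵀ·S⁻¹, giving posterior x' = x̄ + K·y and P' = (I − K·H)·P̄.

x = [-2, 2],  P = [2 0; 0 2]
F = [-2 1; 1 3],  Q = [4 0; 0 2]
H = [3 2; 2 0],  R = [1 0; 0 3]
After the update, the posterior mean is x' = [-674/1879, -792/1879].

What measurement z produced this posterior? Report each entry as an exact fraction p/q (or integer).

x̄ = F·x = [6, 4]
P̄ = F·P·Fᵀ + Q = [14 2; 2 22]
S = H·P̄·Hᵀ + R = [239 92; 92 59]
K = P̄·Hᵀ·S⁻¹ = [46/1879 820/1879; 2582/5637 -3644/5637]
x' − x̄ = [-11948/1879, -8308/1879] = K·y
y = (KᵀK)⁻¹·Kᵀ·(x' − x̄) = [-28, -13]
z = y + H·x̄ = [-28, -13] + [26, 12] = [-2, -1]

z = [-2, -1]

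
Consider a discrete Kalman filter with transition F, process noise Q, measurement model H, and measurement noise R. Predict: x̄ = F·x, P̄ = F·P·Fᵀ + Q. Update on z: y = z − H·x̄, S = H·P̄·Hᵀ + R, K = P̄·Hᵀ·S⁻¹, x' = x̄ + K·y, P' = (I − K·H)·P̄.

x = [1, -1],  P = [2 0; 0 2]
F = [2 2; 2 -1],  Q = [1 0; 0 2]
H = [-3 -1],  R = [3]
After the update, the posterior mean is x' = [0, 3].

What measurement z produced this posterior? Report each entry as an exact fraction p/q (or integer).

x̄ = F·x = [0, 3]
P̄ = F·P·Fᵀ + Q = [17 4; 4 12]
S = H·P̄·Hᵀ + R = [192]
K = P̄·Hᵀ·S⁻¹ = [-55/192; -1/8]
x' − x̄ = [0, 0] = K·y
y = (KᵀK)⁻¹·Kᵀ·(x' − x̄) = [0]
z = y + H·x̄ = [0] + [-3] = [-3]

z = [-3]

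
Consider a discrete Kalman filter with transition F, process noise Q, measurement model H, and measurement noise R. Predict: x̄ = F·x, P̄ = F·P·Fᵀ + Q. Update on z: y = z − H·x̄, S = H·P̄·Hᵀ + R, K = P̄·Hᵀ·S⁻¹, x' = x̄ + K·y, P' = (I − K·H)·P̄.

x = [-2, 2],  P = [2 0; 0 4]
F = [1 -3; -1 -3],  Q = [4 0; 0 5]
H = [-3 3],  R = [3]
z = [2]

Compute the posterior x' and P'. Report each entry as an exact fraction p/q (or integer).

x' = [-84/13, -149/26]
P' = [498/13 496/13; 496/13 1993/52]

x̄ = F·x = [-8, -4]
P̄ = F·P·Fᵀ + Q = [42 34; 34 43]
y = z − H·x̄ = [-10]
S = H·P̄·Hᵀ + R = [156]
K = P̄·Hᵀ·S⁻¹ = [-2/13; 9/52]
x' = x̄ + K·y = [-84/13, -149/26]
P' = (I − K·H)·P̄ = [498/13 496/13; 496/13 1993/52]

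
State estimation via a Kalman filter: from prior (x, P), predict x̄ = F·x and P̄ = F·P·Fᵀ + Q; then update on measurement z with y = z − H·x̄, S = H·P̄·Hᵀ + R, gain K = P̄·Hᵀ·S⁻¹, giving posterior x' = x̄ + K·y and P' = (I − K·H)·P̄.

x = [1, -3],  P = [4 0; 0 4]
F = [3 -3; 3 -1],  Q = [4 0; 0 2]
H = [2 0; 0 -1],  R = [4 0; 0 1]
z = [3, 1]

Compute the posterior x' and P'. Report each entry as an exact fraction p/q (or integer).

x̄ = F·x = [12, 6]
P̄ = F·P·Fᵀ + Q = [76 48; 48 42]
y = z − H·x̄ = [-21, 7]
S = H·P̄·Hᵀ + R = [308 -96; -96 43]
K = P̄·Hᵀ·S⁻¹ = [482/1007 -48/1007; 24/1007 -930/1007]
x' = x̄ + K·y = [1626/1007, -972/1007]
P' = (I − K·H)·P̄ = [964/1007 48/1007; 48/1007 930/1007]

x' = [1626/1007, -972/1007]
P' = [964/1007 48/1007; 48/1007 930/1007]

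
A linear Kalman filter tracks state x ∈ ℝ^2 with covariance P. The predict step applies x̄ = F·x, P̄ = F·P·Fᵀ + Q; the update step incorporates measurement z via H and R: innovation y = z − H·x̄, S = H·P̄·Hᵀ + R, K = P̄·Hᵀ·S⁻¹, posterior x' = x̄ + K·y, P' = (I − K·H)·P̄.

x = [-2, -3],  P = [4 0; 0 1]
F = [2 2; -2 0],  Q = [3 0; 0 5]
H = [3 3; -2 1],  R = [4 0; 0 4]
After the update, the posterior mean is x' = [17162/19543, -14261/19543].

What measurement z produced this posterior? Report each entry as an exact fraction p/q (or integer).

x̄ = F·x = [-10, 4]
P̄ = F·P·Fᵀ + Q = [23 -16; -16 21]
S = H·P̄·Hᵀ + R = [112 -27; -27 181]
K = P̄·Hᵀ·S⁻¹ = [2127/19543 -6377/19543; 4146/19543 6341/19543]
x' − x̄ = [212592/19543, -92433/19543] = K·y
y = (KᵀK)⁻¹·Kᵀ·(x' − x̄) = [19, -27]
z = y + H·x̄ = [19, -27] + [-18, 24] = [1, -3]

z = [1, -3]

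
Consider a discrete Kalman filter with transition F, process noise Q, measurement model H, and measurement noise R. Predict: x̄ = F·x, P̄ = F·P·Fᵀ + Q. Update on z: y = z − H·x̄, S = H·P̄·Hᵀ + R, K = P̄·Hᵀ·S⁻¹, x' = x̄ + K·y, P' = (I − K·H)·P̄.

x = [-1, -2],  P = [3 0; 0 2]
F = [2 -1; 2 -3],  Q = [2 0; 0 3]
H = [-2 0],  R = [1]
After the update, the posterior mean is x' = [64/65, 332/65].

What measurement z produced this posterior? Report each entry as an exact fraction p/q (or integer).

z = [-2]

x̄ = F·x = [0, 4]
P̄ = F·P·Fᵀ + Q = [16 18; 18 33]
S = H·P̄·Hᵀ + R = [65]
K = P̄·Hᵀ·S⁻¹ = [-32/65; -36/65]
x' − x̄ = [64/65, 72/65] = K·y
y = (KᵀK)⁻¹·Kᵀ·(x' − x̄) = [-2]
z = y + H·x̄ = [-2] + [0] = [-2]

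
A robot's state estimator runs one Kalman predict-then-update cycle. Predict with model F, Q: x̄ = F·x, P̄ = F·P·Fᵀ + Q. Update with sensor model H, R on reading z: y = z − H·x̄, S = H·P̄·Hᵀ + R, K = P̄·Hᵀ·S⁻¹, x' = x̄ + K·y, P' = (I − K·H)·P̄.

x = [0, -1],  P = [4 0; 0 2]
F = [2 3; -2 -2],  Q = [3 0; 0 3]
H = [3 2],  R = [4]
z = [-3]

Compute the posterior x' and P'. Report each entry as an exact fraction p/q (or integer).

x' = [-217/109, 158/109]
P' = [1008/109 -1402/109; -1402/109 2043/109]

x̄ = F·x = [-3, 2]
P̄ = F·P·Fᵀ + Q = [37 -28; -28 27]
y = z − H·x̄ = [2]
S = H·P̄·Hᵀ + R = [109]
K = P̄·Hᵀ·S⁻¹ = [55/109; -30/109]
x' = x̄ + K·y = [-217/109, 158/109]
P' = (I − K·H)·P̄ = [1008/109 -1402/109; -1402/109 2043/109]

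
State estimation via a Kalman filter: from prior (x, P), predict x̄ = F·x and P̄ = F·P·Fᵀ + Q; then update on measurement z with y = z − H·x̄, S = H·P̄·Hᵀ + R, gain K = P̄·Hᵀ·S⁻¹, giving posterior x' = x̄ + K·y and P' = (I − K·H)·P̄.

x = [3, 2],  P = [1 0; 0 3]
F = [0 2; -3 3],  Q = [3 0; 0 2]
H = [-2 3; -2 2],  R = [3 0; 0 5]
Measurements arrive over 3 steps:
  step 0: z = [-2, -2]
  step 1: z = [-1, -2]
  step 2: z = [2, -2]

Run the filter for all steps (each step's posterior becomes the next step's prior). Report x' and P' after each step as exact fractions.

step 0: x' = [844/237, 427/237], P' = [1583/237 1178/237; 1178/237 938/237]
step 1: x' = [-213694/245779, -300673/245779], P' = [835491/245779 580161/245779; 580161/245779 929897/491558]
step 2: x' = [-367656716/622126157, -109820408/622126157], P' = [1967521443/622126157 1371604128/622126157; 1371604128/622126157 1113410753/622126157]

step 0: x̄ = F·x = [4, -3]
step 0: P̄ = F·P·Fᵀ + Q = [15 18; 18 38]
step 0: y = z − H·x̄ = [15, 12]
step 0: S = H·P̄·Hᵀ + R = [189 108; 108 73]
step 0: K = P̄·Hᵀ·S⁻¹ = [368/711 -54/79; 458/711 -32/79]
step 0: x' = x̄ + K·y = [844/237, 427/237]
step 0: P' = (I − K·H)·P̄ = [1583/237 1178/237; 1178/237 938/237]
step 1: x̄ = F·x = [854/237, -417/79]
step 1: P̄ = F·P·Fᵀ + Q = [4463/237 -480/79; -480/79 653/79]
step 1: y = z − H·x̄ = [5224/237, 3736/237]
step 1: S = H·P̄·Hᵀ + R = [53474/237 44006/237; 44006/237 38393/237]
step 1: K = P̄·Hᵀ·S⁻¹ = [23167/245779 -102132/245779; 156349/491558 -46085/245779]
step 1: x' = x̄ + K·y = [-213694/245779, -300673/245779]
step 1: P' = (I − K·H)·P̄ = [835491/245779 580161/245779; 580161/245779 929897/491558]
step 2: x̄ = F·x = [-601346/245779, -260937/245779]
step 2: P̄ = F·P·Fᵀ + Q = [2597131/245779 -691275/245779; -691275/245779 3505231/491558]
step 2: y = z − H·x̄ = [71677/245779, -1172376/245779]
step 2: S = H·P̄·Hᵀ + R = [70389401/491558 27816967/245779; 27816967/245779 24158081/245779]
step 2: K = P̄·Hᵀ·S⁻¹ = [59923166/622126157 -238366926/622126157; 199008001/622126157 -103277350/622126157]
step 2: x' = x̄ + K·y = [-367656716/622126157, -109820408/622126157]
step 2: P' = (I − K·H)·P̄ = [1967521443/622126157 1371604128/622126157; 1371604128/622126157 1113410753/622126157]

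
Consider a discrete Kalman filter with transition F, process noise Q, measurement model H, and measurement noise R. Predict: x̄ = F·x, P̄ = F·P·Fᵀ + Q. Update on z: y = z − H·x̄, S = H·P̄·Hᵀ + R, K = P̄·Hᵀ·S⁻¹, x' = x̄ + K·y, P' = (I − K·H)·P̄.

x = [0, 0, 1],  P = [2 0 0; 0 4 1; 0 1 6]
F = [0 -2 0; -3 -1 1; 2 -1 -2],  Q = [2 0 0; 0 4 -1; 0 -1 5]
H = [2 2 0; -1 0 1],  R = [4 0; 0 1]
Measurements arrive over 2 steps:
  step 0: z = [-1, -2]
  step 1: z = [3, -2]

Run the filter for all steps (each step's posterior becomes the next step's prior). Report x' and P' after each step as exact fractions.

step 0: x̄ = F·x = [0, 1, -2]
step 0: P̄ = F·P·Fᵀ + Q = [18 6 12; 6 30 -20; 12 -20 45]
step 0: y = z − H·x̄ = [-3, 0]
step 0: S = H·P̄·Hᵀ + R = [244 -64; -64 40]
step 0: K = P̄·Hᵀ·S⁻¹ = [16/59 67/236; 38/177 -217/708; 46/177 1757/1416]
step 0: x' = x̄ + K·y = [-48/59, 21/59, -164/59]
step 0: P' = (I − K·H)·P̄ = [789/118 -725/118 1645/236; -725/118 2327/354 -4567/708; 1645/236 -4567/708 11627/1416]
step 1: x̄ = F·x = [-42/59, -41/59, 211/59]
step 1: P̄ = F·P·Fᵀ + Q = [5008/177 -3829/354 2110/177; -3829/354 18659/1416 -2761/354; 2110/177 -2761/354 2509/177]
step 1: y = z − H·x̄ = [343/59, -371/59]
step 1: S = H·P̄·Hᵀ + R = [29507/354 -1576/59; -1576/59 1158/59]
step 1: K = P̄·Hᵀ·S⁻¹ = [14674/54425 -76291/163275; 4089/21770 13367/32655; 13098/54425 144461/326550]
step 1: x' = x̄ + K·y = [88489/23325, -20311/9330, 102331/46650]
step 1: P' = (I − K·H)·P̄ = [1831784/163275 -348748/32655 1755493/163275; -348748/32655 72203/6531 -335381/32655; 1755493/163275 -335381/32655 3655447/326550]

step 0: x' = [-48/59, 21/59, -164/59], P' = [789/118 -725/118 1645/236; -725/118 2327/354 -4567/708; 1645/236 -4567/708 11627/1416]
step 1: x' = [88489/23325, -20311/9330, 102331/46650], P' = [1831784/163275 -348748/32655 1755493/163275; -348748/32655 72203/6531 -335381/32655; 1755493/163275 -335381/32655 3655447/326550]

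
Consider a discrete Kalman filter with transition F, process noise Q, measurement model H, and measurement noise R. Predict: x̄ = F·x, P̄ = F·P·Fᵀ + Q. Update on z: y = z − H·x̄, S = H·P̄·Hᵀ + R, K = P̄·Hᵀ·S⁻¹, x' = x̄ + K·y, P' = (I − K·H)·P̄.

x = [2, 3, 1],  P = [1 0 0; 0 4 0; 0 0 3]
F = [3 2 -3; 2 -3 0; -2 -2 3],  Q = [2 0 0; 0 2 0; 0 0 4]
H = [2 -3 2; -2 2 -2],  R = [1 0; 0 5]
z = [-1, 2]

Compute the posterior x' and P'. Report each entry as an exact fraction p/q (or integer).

x' = [5349/1085, 123/217, -15137/3255]
P' = [46154/1085 334/217 -43669/1085; 334/217 478/217 324/217; -43669/1085 324/217 137797/3255]

x̄ = F·x = [9, -5, -7]
P̄ = F·P·Fᵀ + Q = [54 -18 -49; -18 42 20; -49 20 51]
y = z − H·x̄ = [-20, 16]
S = H·P̄·Hᵀ + R = [383 -260; -260 185]
K = P̄·Hᵀ·S⁻¹ = [-8/217 -326/1085; -118/217 -72/217; -200/651 -772/3255]
x' = x̄ + K·y = [5349/1085, 123/217, -15137/3255]
P' = (I − K·H)·P̄ = [46154/1085 334/217 -43669/1085; 334/217 478/217 324/217; -43669/1085 324/217 137797/3255]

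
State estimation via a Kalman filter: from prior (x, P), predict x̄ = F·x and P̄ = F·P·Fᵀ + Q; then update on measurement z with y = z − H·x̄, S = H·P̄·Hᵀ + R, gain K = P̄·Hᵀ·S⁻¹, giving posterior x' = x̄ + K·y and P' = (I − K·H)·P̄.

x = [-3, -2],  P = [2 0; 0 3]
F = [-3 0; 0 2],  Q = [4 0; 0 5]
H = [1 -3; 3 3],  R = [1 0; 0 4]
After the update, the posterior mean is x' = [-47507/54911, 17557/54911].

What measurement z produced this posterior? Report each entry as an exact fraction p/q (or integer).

z = [-2, -2]

x̄ = F·x = [9, -4]
P̄ = F·P·Fᵀ + Q = [22 0; 0 17]
S = H·P̄·Hᵀ + R = [176 -87; -87 355]
K = P̄·Hᵀ·S⁻¹ = [13552/54911 13530/54911; -13668/54911 4539/54911]
x' − x̄ = [-541706/54911, 237201/54911] = K·y
y = (KᵀK)⁻¹·Kᵀ·(x' − x̄) = [-23, -17]
z = y + H·x̄ = [-23, -17] + [21, 15] = [-2, -2]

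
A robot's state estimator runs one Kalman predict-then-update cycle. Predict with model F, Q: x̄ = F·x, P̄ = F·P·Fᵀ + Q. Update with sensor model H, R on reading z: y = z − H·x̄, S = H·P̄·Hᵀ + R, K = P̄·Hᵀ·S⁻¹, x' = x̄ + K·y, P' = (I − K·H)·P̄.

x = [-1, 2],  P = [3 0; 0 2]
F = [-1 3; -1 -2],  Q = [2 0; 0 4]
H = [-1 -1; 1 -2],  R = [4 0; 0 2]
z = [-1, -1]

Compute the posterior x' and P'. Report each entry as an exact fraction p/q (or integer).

x' = [104/145, 108/145]
P' = [1234/725 378/725; 378/725 426/725]

x̄ = F·x = [7, -3]
P̄ = F·P·Fᵀ + Q = [23 -9; -9 15]
y = z − H·x̄ = [3, -14]
S = H·P̄·Hᵀ + R = [24 -2; -2 121]
K = P̄·Hᵀ·S⁻¹ = [-403/725 239/725; -201/725 -237/725]
x' = x̄ + K·y = [104/145, 108/145]
P' = (I − K·H)·P̄ = [1234/725 378/725; 378/725 426/725]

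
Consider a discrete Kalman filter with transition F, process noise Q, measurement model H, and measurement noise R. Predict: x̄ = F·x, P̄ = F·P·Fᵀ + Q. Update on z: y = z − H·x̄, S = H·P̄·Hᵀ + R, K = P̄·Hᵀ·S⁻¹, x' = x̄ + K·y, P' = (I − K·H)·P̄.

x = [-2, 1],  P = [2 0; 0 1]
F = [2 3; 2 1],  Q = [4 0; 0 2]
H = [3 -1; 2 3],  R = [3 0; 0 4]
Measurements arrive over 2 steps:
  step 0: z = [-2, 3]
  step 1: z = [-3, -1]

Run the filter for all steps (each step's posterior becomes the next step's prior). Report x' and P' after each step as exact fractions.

step 0: x̄ = F·x = [-1, -3]
step 0: P̄ = F·P·Fᵀ + Q = [21 11; 11 11]
step 0: y = z − H·x̄ = [-2, 14]
step 0: S = H·P̄·Hᵀ + R = [137 170; 170 319]
step 0: K = P̄·Hᵀ·S⁻¹ = [3838/14803 1435/14803; -2332/14803 3795/14803]
step 0: x' = x̄ + K·y = [-2389/14803, 13385/14803]
step 0: P' = (I − K·H)·P̄ = [3662/14803 -528/14803; -528/14803 5412/14803]
step 1: x̄ = F·x = [35377/14803, 8607/14803]
step 1: P̄ = F·P·Fᵀ + Q = [116232/14803 26660/14803; 26660/14803 47554/14803]
step 1: y = z − H·x̄ = [-141933/14803, -111378/14803]
step 1: S = H·P̄·Hᵀ + R = [978091/14803 741350/14803; 741350/14803 1272046/14803]
step 1: K = P̄·Hᵀ·S⁻¹ = [6012776/23460681 2258234/23460681; -1171428/7820227 1887559/7820227]
step 1: x' = x̄ + K·y = [-6191547/7820227, 1576737/7820227]
step 1: P' = (I − K·H)·P̄ = [5740720/23460681 -272056/7820227; -272056/7820227 2698116/7820227]

step 0: x' = [-2389/14803, 13385/14803], P' = [3662/14803 -528/14803; -528/14803 5412/14803]
step 1: x' = [-6191547/7820227, 1576737/7820227], P' = [5740720/23460681 -272056/7820227; -272056/7820227 2698116/7820227]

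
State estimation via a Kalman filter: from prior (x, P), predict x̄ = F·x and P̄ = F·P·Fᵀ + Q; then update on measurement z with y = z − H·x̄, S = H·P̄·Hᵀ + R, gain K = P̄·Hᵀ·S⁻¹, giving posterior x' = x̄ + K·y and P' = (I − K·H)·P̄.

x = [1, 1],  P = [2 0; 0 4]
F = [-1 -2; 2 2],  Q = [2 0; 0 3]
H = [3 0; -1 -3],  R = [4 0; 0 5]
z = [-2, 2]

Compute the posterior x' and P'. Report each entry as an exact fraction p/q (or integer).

x̄ = F·x = [-3, 4]
P̄ = F·P·Fᵀ + Q = [20 -20; -20 27]
y = z − H·x̄ = [7, 11]
S = H·P̄·Hᵀ + R = [184 120; 120 148]
K = P̄·Hᵀ·S⁻¹ = [255/802 5/401; -195/1604 -503/1604]
x' = x̄ + K·y = [-511/802, -241/802]
P' = (I − K·H)·P̄ = [170/401 -65/401; -65/401 925/1604]

x' = [-511/802, -241/802]
P' = [170/401 -65/401; -65/401 925/1604]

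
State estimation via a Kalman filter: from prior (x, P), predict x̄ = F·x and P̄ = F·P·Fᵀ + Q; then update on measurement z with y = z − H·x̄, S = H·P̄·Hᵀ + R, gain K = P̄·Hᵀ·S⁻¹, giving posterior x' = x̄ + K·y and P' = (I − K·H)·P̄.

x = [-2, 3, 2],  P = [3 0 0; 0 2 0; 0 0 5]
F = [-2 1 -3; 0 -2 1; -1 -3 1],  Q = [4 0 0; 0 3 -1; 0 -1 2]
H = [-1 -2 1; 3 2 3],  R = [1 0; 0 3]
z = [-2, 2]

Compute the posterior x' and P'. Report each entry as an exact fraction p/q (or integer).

x' = [114567/20119, -66266/20119, -57665/20119]
P' = [509521/20119 -376047/20119 -257187/20119; -376047/20119 281172/20119 189900/20119; -257187/20119 189900/20119 134744/20119]

x̄ = F·x = [1, -4, -5]
P̄ = F·P·Fᵀ + Q = [63 -19 -15; -19 16 16; -15 16 28]
y = z − H·x̄ = [-4, 22]
S = H·P̄·Hᵀ + R = [46 -81; -81 580]
K = P̄·Hᵀ·S⁻¹ = [-14614/20119 1636/20119; 3603/20119 1301/20119; 12131/20119 4157/20119]
x' = x̄ + K·y = [114567/20119, -66266/20119, -57665/20119]
P' = (I − K·H)·P̄ = [509521/20119 -376047/20119 -257187/20119; -376047/20119 281172/20119 189900/20119; -257187/20119 189900/20119 134744/20119]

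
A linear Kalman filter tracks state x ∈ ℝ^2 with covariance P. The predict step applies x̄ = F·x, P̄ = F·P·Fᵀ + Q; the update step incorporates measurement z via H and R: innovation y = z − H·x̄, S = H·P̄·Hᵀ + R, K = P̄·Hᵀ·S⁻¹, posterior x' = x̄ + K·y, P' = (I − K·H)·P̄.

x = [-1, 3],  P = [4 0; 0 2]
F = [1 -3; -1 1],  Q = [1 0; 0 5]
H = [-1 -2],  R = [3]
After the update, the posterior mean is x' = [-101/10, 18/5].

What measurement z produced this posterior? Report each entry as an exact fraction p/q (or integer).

z = [3]

x̄ = F·x = [-10, 4]
P̄ = F·P·Fᵀ + Q = [23 -10; -10 11]
S = H·P̄·Hᵀ + R = [30]
K = P̄·Hᵀ·S⁻¹ = [-1/10; -2/5]
x' − x̄ = [-1/10, -2/5] = K·y
y = (KᵀK)⁻¹·Kᵀ·(x' − x̄) = [1]
z = y + H·x̄ = [1] + [2] = [3]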